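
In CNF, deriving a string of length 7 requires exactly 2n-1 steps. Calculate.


Chomsky Normal Form derivation:
String length n = 7
Each step either:
  - Splits a nonterminal into two (n-1 such steps)
  - Converts a nonterminal to terminal (n such steps)
Total = (n-1) + n = 2n - 1
= 2(7) - 1
= 14 - 1
= 13

13


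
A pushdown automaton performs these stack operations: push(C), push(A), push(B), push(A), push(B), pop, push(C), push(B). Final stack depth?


Tracing stack operations:
  push(C) -> stack = [C], depth=1
  push(A) -> stack = [C,A], depth=2
  push(B) -> stack = [C,A,B], depth=3
  push(A) -> stack = [C,A,B,A], depth=4
  push(B) -> stack = [C,A,B,A,B], depth=5
  pop -> removed B, stack = [C,A,B,A], depth=4
  push(C) -> stack = [C,A,B,A,C], depth=5
  push(B) -> stack = [C,A,B,A,C,B], depth=6
Final depth = 6

6


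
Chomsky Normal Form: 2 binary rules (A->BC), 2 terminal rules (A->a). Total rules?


CNF allows two rule forms:
  A -> BC (binary): 2 rules
  A -> a (terminal): 2 rules
Total = 2 + 2 = 4

4


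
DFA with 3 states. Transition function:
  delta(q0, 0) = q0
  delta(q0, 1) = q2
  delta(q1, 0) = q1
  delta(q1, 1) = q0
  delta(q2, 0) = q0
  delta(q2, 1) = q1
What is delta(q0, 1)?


Looking up transition function:
delta(q0, 1) in the table
Row: q0, Column: 1
Result: q2

q2


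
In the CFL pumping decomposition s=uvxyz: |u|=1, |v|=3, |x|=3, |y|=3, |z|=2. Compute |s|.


|s| = |u| + |v| + |x| + |y| + |z|
= 1 + 3 + 3 + 3 + 2
= 4 + 3 + 5
= 7 + 5
= 12

12


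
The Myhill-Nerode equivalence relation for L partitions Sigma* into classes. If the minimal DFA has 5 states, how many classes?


Myhill-Nerode theorem:
Number of equivalence classes = number of states in minimal DFA
Minimal DFA states = 5
Therefore equivalence classes = 5

5


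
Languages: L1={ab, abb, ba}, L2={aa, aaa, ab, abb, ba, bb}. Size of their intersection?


L1 = {ab, abb, ba}
L2 = {aa, aaa, ab, abb, ba, bb}
Checking each string in L1 against L2:
  'ab': in L2? Yes
  'abb': in L2? Yes
  'ba': in L2? Yes
Intersection = {ab, abb, ba}
|L1 ∩ L2| = 3

3


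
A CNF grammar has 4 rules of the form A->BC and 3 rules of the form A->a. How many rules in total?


CNF allows two rule forms:
  A -> BC (binary): 4 rules
  A -> a (terminal): 3 rules
Total = 4 + 3 = 7

7


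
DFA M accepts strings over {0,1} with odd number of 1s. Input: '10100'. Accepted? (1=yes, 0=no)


DFA has 2 states: q_even (start, accept=no) and q_odd
Processing string '10100' character by character:
  Position 0: read '1', 1-count=1 -> q_odd
  Position 1: read '0', 1-count=1 -> q_odd (no change)
  Position 2: read '1', 1-count=2 -> q_even
  Position 3: read '0', 1-count=2 -> q_even (no change)
  Position 4: read '0', 1-count=2 -> q_even (no change)
Final state: q_even, total 1s = 2 (even); the DFA requires an odd count -> reject

0


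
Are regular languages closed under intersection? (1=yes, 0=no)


Regular languages are closed under:
- Union (DFA product construction)
- Intersection (DFA product construction)
- Complement (swap accept/reject states)
- Concatenation (NFA construction)
- Kleene star (NFA construction)
intersection is in this list
Therefore: closed

1


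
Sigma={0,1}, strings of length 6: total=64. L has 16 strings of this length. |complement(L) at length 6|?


Alphabet: {0,1}
String length: 6
Total strings of length 6 = 2^6 = 64
Strings in L = 16
Complement = total - |L|
= 64 - 16
= 48

48


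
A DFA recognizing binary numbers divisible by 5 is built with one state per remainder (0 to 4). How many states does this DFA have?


Divisibility by 5 is tracked via the remainder mod 5: 0, 1, ..., 4
The construction assigns one state to each remainder
Number of remainders = 5

5


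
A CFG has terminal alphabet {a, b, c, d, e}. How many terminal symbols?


Terminal symbols: a, b, c, d, e
Counting each: a (#1), b (#2), c (#3), d (#4), e (#5)
Total = 5

5


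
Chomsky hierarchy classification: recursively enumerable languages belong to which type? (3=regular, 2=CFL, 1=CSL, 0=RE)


Chomsky hierarchy levels:
  Type 3: Regular (DFA/NFA/regex)
  Type 2: Context-free (PDA)
  Type 1: Context-sensitive
  Type 0: Recursively enumerable (TM)
'recursively enumerable' corresponds to Type 0

0


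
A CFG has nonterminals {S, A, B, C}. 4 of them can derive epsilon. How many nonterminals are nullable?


Nonterminals: {S, A, B, C}
A nonterminal is nullable if it can derive epsilon
Counting nullable nonterminals: 4
Total nullable = 4

4


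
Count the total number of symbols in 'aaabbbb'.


String: 'aaabbbb'
Counting characters:
  'a' appears 3 time(s)
  'b' appears 4 time(s)
Total length = 3 + 4 = 7

7


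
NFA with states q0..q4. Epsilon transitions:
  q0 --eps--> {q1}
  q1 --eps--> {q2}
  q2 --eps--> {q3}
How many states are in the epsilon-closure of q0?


Starting from q0
Initialize closure = {q0}
Follow epsilon from q0 -> add q1
Follow epsilon from q1 -> add q2
Follow epsilon from q2 -> add q3
Final closure: {q0, q1, q2, q3}
Size = 4

4


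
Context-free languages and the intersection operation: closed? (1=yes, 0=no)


CFL closure properties:
  Closed under: union, concatenation, Kleene star
  NOT closed under: intersection, complement
Operation 'intersection' is in not-closed list -> No (not closed)

0


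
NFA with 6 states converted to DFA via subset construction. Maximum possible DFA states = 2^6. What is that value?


NFA has 6 states
Subset construction: each DFA state = subset of NFA states
Maximum subsets = 2^6
2^6 = 64

64


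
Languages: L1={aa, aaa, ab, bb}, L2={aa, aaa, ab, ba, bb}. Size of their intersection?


L1 = {aa, aaa, ab, bb}
L2 = {aa, aaa, ab, ba, bb}
Checking each string in L1 against L2:
  'aa': in L2? Yes
  'aaa': in L2? Yes
  'ab': in L2? Yes
  'bb': in L2? Yes
Intersection = {aa, aaa, ab, bb}
|L1 ∩ L2| = 4

4


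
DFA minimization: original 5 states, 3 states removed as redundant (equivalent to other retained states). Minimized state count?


Original DFA: 5 states
Redundant states removed: 3
Minimized states = original - removed
= 5 - 3
= 2

2


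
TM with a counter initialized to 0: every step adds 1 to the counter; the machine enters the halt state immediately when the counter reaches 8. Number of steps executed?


Counter starts at 0. Counting sequence:
  Step 1: counter = 1
  Step 2: counter = 2
  Step 3: counter = 3
  Step 4: counter = 4
  Step 5: counter = 5
  Step 6: counter = 6
  Step 7: counter = 7
  Step 8: counter = 8
Counter reached 8 -> halt
Total steps = 8

8


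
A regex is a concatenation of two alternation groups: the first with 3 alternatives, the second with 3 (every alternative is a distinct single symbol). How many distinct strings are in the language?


First group: 3 alternatives
Second group: 3 alternatives
Concatenation: each choice from group 1 pairs with each from group 2
Total = 3 x 3 = 9

9


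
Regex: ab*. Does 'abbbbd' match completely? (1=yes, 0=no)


Pattern: ab*
String: 'abbbbd'
Pattern requires: exactly one 'a' followed by zero or more 'b's
First char is 'a' -> OK
Rest 'bbbbd': all b's? No
Result: 0

0


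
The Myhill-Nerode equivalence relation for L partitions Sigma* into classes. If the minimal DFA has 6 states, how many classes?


Myhill-Nerode theorem:
Number of equivalence classes = number of states in minimal DFA
Minimal DFA states = 6
Therefore equivalence classes = 6

6


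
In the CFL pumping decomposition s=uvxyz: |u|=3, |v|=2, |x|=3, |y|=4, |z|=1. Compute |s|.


|s| = |u| + |v| + |x| + |y| + |z|
= 3 + 2 + 3 + 4 + 1
= 5 + 3 + 5
= 8 + 5
= 13

13


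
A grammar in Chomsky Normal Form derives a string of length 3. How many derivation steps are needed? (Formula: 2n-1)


Chomsky Normal Form derivation:
String length n = 3
Each step either:
  - Splits a nonterminal into two (n-1 such steps)
  - Converts a nonterminal to terminal (n such steps)
Total = (n-1) + n = 2n - 1
= 2(3) - 1
= 6 - 1
= 5

5


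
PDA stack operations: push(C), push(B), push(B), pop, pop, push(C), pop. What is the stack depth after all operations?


Tracing stack operations:
  push(C) -> stack = [C], depth=1
  push(B) -> stack = [C,B], depth=2
  push(B) -> stack = [C,B,B], depth=3
  pop -> removed B, stack = [C,B], depth=2
  pop -> removed B, stack = [C], depth=1
  push(C) -> stack = [C,C], depth=2
  pop -> removed C, stack = [C], depth=1
Final depth = 1

1


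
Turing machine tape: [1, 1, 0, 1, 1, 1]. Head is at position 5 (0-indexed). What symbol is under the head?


Tape: [1, 1, 0, 1, 1, 1]
Positions: 0 1 2 3 4 5
Values:    1 1 0 1 1 1
Head at position 5
tape[5] = 1

1


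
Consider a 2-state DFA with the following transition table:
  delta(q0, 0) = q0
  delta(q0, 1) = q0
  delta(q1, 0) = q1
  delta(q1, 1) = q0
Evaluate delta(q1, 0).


Looking up transition function:
delta(q1, 0) in the table
Row: q1, Column: 0
Result: q1

q1


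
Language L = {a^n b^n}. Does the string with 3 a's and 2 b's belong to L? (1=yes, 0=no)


Language requires equal numbers of a's and b's
PDA pushes for each 'a', pops for each 'b'
Number of a's = 3
Number of b's = 2
3 != 2 -> Reject

0


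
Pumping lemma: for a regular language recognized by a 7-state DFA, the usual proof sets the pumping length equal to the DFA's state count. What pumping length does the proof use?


Pumping lemma for regular languages (standard proof):
Take p = |Q|, the number of DFA states.
Any string of length >= |Q| passes through |Q|+1 states while reading its first |Q| symbols,
so by pigeonhole some state repeats, giving the loop that can be pumped.
Here |Q| = 7
Therefore the proof uses p = 7

7


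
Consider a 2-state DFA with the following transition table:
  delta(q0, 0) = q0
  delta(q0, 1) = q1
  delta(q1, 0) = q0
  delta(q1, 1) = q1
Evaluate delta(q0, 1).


Looking up transition function:
delta(q0, 1) in the table
Row: q0, Column: 1
Result: q1

q1


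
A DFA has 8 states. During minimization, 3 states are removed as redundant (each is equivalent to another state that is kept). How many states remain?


Original DFA: 8 states
Redundant states removed: 3
Minimized states = original - removed
= 8 - 3
= 5

5


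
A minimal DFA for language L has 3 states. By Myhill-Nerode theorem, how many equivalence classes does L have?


Myhill-Nerode theorem:
Number of equivalence classes = number of states in minimal DFA
Minimal DFA states = 3
Therefore equivalence classes = 3

3


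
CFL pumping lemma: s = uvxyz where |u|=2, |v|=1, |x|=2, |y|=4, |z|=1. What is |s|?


|s| = |u| + |v| + |x| + |y| + |z|
= 2 + 1 + 2 + 4 + 1
= 3 + 2 + 5
= 5 + 5
= 10

10


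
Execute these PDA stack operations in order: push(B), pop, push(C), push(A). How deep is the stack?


Tracing stack operations:
  push(B) -> stack = [B], depth=1
  pop -> removed B, stack = [], depth=0
  push(C) -> stack = [C], depth=1
  push(A) -> stack = [C,A], depth=2
Final depth = 2

2


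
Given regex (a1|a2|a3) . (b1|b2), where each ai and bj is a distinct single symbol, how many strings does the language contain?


First group: 3 alternatives
Second group: 2 alternatives
Concatenation: each choice from group 1 pairs with each from group 2
Total = 3 x 2 = 6

6


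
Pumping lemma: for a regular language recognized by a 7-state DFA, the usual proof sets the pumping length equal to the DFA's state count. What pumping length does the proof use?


Pumping lemma for regular languages (standard proof):
Take p = |Q|, the number of DFA states.
Any string of length >= |Q| passes through |Q|+1 states while reading its first |Q| symbols,
so by pigeonhole some state repeats, giving the loop that can be pumped.
Here |Q| = 7
Therefore the proof uses p = 7

7


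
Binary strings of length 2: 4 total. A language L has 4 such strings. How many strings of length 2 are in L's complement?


Alphabet: {0,1}
String length: 2
Total strings of length 2 = 2^2 = 4
Strings in L = 4
Complement = total - |L|
= 4 - 4
= 0

0


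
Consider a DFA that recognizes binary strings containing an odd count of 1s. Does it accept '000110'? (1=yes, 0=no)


DFA has 2 states: q_even (start, accept=no) and q_odd
Processing string '000110' character by character:
  Position 0: read '0', 1-count=0 -> q_even (no change)
  Position 1: read '0', 1-count=0 -> q_even (no change)
  Position 2: read '0', 1-count=0 -> q_even (no change)
  Position 3: read '1', 1-count=1 -> q_odd
  Position 4: read '1', 1-count=2 -> q_even
  Position 5: read '0', 1-count=2 -> q_even (no change)
Final state: q_even, total 1s = 2 (even); the DFA requires an odd count -> reject

0


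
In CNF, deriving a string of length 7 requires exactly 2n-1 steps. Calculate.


Chomsky Normal Form derivation:
String length n = 7
Each step either:
  - Splits a nonterminal into two (n-1 such steps)
  - Converts a nonterminal to terminal (n such steps)
Total = (n-1) + n = 2n - 1
= 2(7) - 1
= 14 - 1
= 13

13


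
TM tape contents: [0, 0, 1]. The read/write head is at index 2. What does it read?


Tape: [0, 0, 1]
Positions: 0 1 2
Values:    0 0 1
Head at position 2
tape[2] = 1

1


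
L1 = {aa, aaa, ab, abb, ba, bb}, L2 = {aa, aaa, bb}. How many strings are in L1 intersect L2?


L1 = {aa, aaa, ab, abb, ba, bb}
L2 = {aa, aaa, bb}
Checking each string in L1 against L2:
  'aa': in L2? Yes
  'aaa': in L2? Yes
  'ab': in L2? No
  'abb': in L2? No
  'ba': in L2? No
  'bb': in L2? Yes
Intersection = {aa, aaa, bb}
|L1 ∩ L2| = 3

3


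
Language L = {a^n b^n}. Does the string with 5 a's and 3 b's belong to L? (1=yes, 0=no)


Language requires equal numbers of a's and b's
PDA pushes for each 'a', pops for each 'b'
Number of a's = 5
Number of b's = 3
5 != 3 -> Reject

0


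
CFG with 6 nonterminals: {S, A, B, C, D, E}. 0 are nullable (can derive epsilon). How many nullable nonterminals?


Nonterminals: {S, A, B, C, D, E}
A nonterminal is nullable if it can derive epsilon
Counting nullable nonterminals: 0
Total nullable = 0

0


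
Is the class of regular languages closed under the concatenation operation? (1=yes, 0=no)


Regular languages are closed under:
- Union (DFA product construction)
- Intersection (DFA product construction)
- Complement (swap accept/reject states)
- Concatenation (NFA construction)
- Kleene star (NFA construction)
concatenation is in this list
Therefore: closed

1


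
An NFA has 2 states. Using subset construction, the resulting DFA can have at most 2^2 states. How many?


NFA has 2 states
Subset construction: each DFA state = subset of NFA states
Maximum subsets = 2^2
2^2 = 4

4


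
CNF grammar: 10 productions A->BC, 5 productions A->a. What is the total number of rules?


CNF allows two rule forms:
  A -> BC (binary): 10 rules
  A -> a (terminal): 5 rules
Total = 10 + 5 = 15

15


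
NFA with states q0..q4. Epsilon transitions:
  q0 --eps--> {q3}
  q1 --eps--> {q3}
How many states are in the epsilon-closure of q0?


Starting from q0
Initialize closure = {q0}
Follow epsilon from q0 -> add q3
Final closure: {q0, q3}
Size = 2

2


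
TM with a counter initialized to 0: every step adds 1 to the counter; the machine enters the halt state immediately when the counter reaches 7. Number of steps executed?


Counter starts at 0. Counting sequence:
  Step 1: counter = 1
  Step 2: counter = 2
  Step 3: counter = 3
  Step 4: counter = 4
  Step 5: counter = 5
  Step 6: counter = 6
  Step 7: counter = 7
Counter reached 7 -> halt
Total steps = 7

7


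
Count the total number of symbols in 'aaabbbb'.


String: 'aaabbbb'
Counting characters:
  'a' appears 3 time(s)
  'b' appears 4 time(s)
Total length = 3 + 4 = 7

7


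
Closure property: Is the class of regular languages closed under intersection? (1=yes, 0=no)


Regular languages are closed under all standard operations:
- Union: Yes (product construction)
- Intersection: Yes (product construction)
- Complement: Yes (swap accept/reject)
- Concatenation: Yes (NFA construction)
Operation: intersection -> Closed

1


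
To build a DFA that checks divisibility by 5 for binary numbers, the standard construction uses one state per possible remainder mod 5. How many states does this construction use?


Divisibility by 5 is tracked via the remainder mod 5: 0, 1, ..., 4
The construction assigns one state to each remainder
Number of remainders = 5

5


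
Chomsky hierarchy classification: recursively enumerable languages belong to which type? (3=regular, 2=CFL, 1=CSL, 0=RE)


Chomsky hierarchy levels:
  Type 3: Regular (DFA/NFA/regex)
  Type 2: Context-free (PDA)
  Type 1: Context-sensitive
  Type 0: Recursively enumerable (TM)
'recursively enumerable' corresponds to Type 0

0


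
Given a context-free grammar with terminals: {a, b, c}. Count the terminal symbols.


Terminal symbols: a, b, c
Counting each: a (#1), b (#2), c (#3)
Total = 3

3


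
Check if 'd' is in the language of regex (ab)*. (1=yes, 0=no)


Pattern: (ab)*
String: 'd'
Pattern requires: zero or more repetitions of 'ab'
Length 1 is odd -> cannot be (ab)* -> no match
Result: 0

0


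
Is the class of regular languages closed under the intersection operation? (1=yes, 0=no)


Regular languages are closed under:
- Union (DFA product construction)
- Intersection (DFA product construction)
- Complement (swap accept/reject states)
- Concatenation (NFA construction)
- Kleene star (NFA construction)
intersection is in this list
Therefore: closed

1


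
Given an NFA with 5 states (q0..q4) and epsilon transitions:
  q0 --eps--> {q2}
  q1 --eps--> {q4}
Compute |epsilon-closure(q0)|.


Starting from q0
Initialize closure = {q0}
Follow epsilon from q0 -> add q2
Final closure: {q0, q2}
Size = 2

2


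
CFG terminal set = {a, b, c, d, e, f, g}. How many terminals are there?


Terminal symbols: a, b, c, d, e, f, g
Counting each: a (#1), b (#2), c (#3), d (#4), e (#5), f (#6), g (#7)
Total = 7

7


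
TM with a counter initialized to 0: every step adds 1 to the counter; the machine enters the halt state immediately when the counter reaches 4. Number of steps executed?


Counter starts at 0. Counting sequence:
  Step 1: counter = 1
  Step 2: counter = 2
  Step 3: counter = 3
  Step 4: counter = 4
Counter reached 4 -> halt
Total steps = 4

4


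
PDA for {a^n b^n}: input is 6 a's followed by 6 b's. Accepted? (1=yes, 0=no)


Language requires equal numbers of a's and b's
PDA pushes for each 'a', pops for each 'b'
Number of a's = 6
Number of b's = 6
6 == 6 -> Accept

1


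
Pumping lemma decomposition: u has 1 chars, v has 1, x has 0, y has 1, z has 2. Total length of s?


|s| = |u| + |v| + |x| + |y| + |z|
= 1 + 1 + 0 + 1 + 2
= 2 + 0 + 3
= 2 + 3
= 5

5


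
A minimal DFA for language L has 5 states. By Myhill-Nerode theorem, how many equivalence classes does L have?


Myhill-Nerode theorem:
Number of equivalence classes = number of states in minimal DFA
Minimal DFA states = 5
Therefore equivalence classes = 5

5


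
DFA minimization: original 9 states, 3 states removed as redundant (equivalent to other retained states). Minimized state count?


Original DFA: 9 states
Redundant states removed: 3
Minimized states = original - removed
= 9 - 3
= 6

6


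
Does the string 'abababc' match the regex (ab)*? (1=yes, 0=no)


Pattern: (ab)*
String: 'abababc'
Pattern requires: zero or more repetitions of 'ab'
Length 7 is odd -> cannot be (ab)* -> no match
Result: 0

0


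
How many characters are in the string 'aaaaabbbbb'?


String: 'aaaaabbbbb'
Counting characters:
  'a' appears 5 time(s)
  'b' appears 5 time(s)
Total length = 5 + 5 = 10

10


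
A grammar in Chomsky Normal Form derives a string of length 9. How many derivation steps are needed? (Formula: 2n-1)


Chomsky Normal Form derivation:
String length n = 9
Each step either:
  - Splits a nonterminal into two (n-1 such steps)
  - Converts a nonterminal to terminal (n such steps)
Total = (n-1) + n = 2n - 1
= 2(9) - 1
= 18 - 1
= 17

17


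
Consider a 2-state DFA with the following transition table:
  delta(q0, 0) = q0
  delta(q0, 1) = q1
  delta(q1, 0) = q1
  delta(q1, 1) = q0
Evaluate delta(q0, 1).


Looking up transition function:
delta(q0, 1) in the table
Row: q0, Column: 1
Result: q1

q1


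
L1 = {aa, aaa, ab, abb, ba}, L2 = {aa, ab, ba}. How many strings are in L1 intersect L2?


L1 = {aa, aaa, ab, abb, ba}
L2 = {aa, ab, ba}
Checking each string in L1 against L2:
  'aa': in L2? Yes
  'aaa': in L2? No
  'ab': in L2? Yes
  'abb': in L2? No
  'ba': in L2? Yes
Intersection = {aa, ab, ba}
|L1 ∩ L2| = 3

3


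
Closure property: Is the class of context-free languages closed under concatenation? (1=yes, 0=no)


CFL closure properties:
  Closed under: union, concatenation, Kleene star
  NOT closed under: intersection, complement
Operation 'concatenation' is in closed list -> Yes (closed)

1


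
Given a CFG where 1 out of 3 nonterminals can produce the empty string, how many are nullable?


Nonterminals: {S, A, B}
A nonterminal is nullable if it can derive epsilon
Counting nullable nonterminals: 1
Total nullable = 1

1


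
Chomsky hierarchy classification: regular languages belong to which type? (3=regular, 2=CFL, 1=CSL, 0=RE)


Chomsky hierarchy levels:
  Type 3: Regular (DFA/NFA/regex)
  Type 2: Context-free (PDA)
  Type 1: Context-sensitive
  Type 0: Recursively enumerable (TM)
'regular' corresponds to Type 3

3


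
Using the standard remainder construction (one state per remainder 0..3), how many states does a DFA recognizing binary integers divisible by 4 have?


Divisibility by 4 is tracked via the remainder mod 4: 0, 1, ..., 3
The construction assigns one state to each remainder
Number of remainders = 4

4


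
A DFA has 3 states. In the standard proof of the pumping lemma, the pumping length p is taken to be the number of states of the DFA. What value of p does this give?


Pumping lemma for regular languages (standard proof):
Take p = |Q|, the number of DFA states.
Any string of length >= |Q| passes through |Q|+1 states while reading its first |Q| symbols,
so by pigeonhole some state repeats, giving the loop that can be pumped.
Here |Q| = 3
Therefore the proof uses p = 3

3


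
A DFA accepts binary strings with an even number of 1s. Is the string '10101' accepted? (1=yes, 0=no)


DFA has 2 states: q_even (start, accept=yes) and q_odd
Processing string '10101' character by character:
  Position 0: read '1', 1-count=1 -> q_odd
  Position 1: read '0', 1-count=1 -> q_odd (no change)
  Position 2: read '1', 1-count=2 -> q_even
  Position 3: read '0', 1-count=2 -> q_even (no change)
  Position 4: read '1', 1-count=3 -> q_odd
Final state: q_odd, total 1s = 3 (odd); the DFA requires an even count -> reject

0


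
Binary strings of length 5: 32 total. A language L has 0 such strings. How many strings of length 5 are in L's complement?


Alphabet: {0,1}
String length: 5
Total strings of length 5 = 2^5 = 32
Strings in L = 0
Complement = total - |L|
= 32 - 0
= 32

32


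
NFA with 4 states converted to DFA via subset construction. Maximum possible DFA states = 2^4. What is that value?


NFA has 4 states
Subset construction: each DFA state = subset of NFA states
Maximum subsets = 2^4
2^4 = 16

16


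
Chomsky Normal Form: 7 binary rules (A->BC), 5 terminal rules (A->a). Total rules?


CNF allows two rule forms:
  A -> BC (binary): 7 rules
  A -> a (terminal): 5 rules
Total = 7 + 5 = 12

12


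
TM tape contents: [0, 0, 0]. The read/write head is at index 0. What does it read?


Tape: [0, 0, 0]
Positions: 0 1 2
Values:    0 0 0
Head at position 0
tape[0] = 0

0


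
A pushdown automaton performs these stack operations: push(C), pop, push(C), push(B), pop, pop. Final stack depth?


Tracing stack operations:
  push(C) -> stack = [C], depth=1
  pop -> removed C, stack = [], depth=0
  push(C) -> stack = [C], depth=1
  push(B) -> stack = [C,B], depth=2
  pop -> removed B, stack = [C], depth=1
  pop -> removed C, stack = [], depth=0
Final depth = 0

0


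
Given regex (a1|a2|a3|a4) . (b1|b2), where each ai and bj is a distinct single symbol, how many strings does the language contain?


First group: 4 alternatives
Second group: 2 alternatives
Concatenation: each choice from group 1 pairs with each from group 2
Total = 4 x 2 = 8

8


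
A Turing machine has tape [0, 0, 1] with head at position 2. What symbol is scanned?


Tape: [0, 0, 1]
Positions: 0 1 2
Values:    0 0 1
Head at position 2
tape[2] = 1

1


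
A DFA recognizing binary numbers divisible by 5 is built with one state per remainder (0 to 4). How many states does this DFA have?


Divisibility by 5 is tracked via the remainder mod 5: 0, 1, ..., 4
The construction assigns one state to each remainder
Number of remainders = 5

5


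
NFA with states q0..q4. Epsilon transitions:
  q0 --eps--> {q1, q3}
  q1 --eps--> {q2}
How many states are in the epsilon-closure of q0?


Starting from q0
Initialize closure = {q0}
Follow epsilon from q0 -> add q1
Follow epsilon from q0 -> add q3
Follow epsilon from q1 -> add q2
Final closure: {q0, q1, q2, q3}
Size = 4

4


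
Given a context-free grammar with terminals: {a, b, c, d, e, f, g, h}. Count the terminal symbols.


Terminal symbols: a, b, c, d, e, f, g, h
Counting each: a (#1), b (#2), c (#3), d (#4), e (#5), f (#6), g (#7), h (#8)
Total = 8

8


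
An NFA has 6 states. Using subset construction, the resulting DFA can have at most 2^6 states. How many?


NFA has 6 states
Subset construction: each DFA state = subset of NFA states
Maximum subsets = 2^6
2^6 = 64

64


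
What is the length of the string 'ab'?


String: 'ab'
Counting characters:
  'a' appears 1 time(s)
  'b' appears 1 time(s)
Total length = 1 + 1 = 2

2


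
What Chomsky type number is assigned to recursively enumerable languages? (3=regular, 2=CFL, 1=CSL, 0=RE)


Chomsky hierarchy levels:
  Type 3: Regular (DFA/NFA/regex)
  Type 2: Context-free (PDA)
  Type 1: Context-sensitive
  Type 0: Recursively enumerable (TM)
'recursively enumerable' corresponds to Type 0

0


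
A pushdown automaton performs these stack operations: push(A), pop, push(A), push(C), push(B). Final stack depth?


Tracing stack operations:
  push(A) -> stack = [A], depth=1
  pop -> removed A, stack = [], depth=0
  push(A) -> stack = [A], depth=1
  push(C) -> stack = [A,C], depth=2
  push(B) -> stack = [A,C,B], depth=3
Final depth = 3

3


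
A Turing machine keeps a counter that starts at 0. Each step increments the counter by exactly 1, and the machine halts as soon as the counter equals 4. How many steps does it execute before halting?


Counter starts at 0. Counting sequence:
  Step 1: counter = 1
  Step 2: counter = 2
  Step 3: counter = 3
  Step 4: counter = 4
Counter reached 4 -> halt
Total steps = 4

4


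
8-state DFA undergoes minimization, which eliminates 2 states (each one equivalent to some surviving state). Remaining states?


Original DFA: 8 states
Redundant states removed: 2
Minimized states = original - removed
= 8 - 2
= 6

6


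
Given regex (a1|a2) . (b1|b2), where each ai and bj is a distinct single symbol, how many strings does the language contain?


First group: 2 alternatives
Second group: 2 alternatives
Concatenation: each choice from group 1 pairs with each from group 2
Total = 2 x 2 = 4

4


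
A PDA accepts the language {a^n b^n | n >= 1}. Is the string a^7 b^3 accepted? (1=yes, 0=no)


Language requires equal numbers of a's and b's
PDA pushes for each 'a', pops for each 'b'
Number of a's = 7
Number of b's = 3
7 != 3 -> Reject

0


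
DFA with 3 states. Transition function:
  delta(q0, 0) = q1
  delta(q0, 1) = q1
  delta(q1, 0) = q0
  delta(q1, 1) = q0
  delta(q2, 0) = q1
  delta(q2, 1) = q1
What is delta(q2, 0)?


Looking up transition function:
delta(q2, 0) in the table
Row: q2, Column: 0
Result: q1

q1


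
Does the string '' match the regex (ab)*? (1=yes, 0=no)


Pattern: (ab)*
String: ''
Pattern requires: zero or more repetitions of 'ab'
Pairs: []
All pairs are 'ab'? Yes
Result: 1

1


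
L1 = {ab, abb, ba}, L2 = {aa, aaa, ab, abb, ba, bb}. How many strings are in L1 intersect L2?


L1 = {ab, abb, ba}
L2 = {aa, aaa, ab, abb, ba, bb}
Checking each string in L1 against L2:
  'ab': in L2? Yes
  'abb': in L2? Yes
  'ba': in L2? Yes
Intersection = {ab, abb, ba}
|L1 ∩ L2| = 3

3


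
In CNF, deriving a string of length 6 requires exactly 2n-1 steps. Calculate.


Chomsky Normal Form derivation:
String length n = 6
Each step either:
  - Splits a nonterminal into two (n-1 such steps)
  - Converts a nonterminal to terminal (n such steps)
Total = (n-1) + n = 2n - 1
= 2(6) - 1
= 12 - 1
= 11

11


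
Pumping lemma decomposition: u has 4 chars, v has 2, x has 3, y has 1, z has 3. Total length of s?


|s| = |u| + |v| + |x| + |y| + |z|
= 4 + 2 + 3 + 1 + 3
= 6 + 3 + 4
= 9 + 4
= 13

13


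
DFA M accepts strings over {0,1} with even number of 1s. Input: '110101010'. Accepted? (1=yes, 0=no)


DFA has 2 states: q_even (start, accept=yes) and q_odd
Processing string '110101010' character by character:
  Position 0: read '1', 1-count=1 -> q_odd
  Position 1: read '1', 1-count=2 -> q_even
  Position 2: read '0', 1-count=2 -> q_even (no change)
  Position 3: read '1', 1-count=3 -> q_odd
  Position 4: read '0', 1-count=3 -> q_odd (no change)
  Position 5: read '1', 1-count=4 -> q_even
  Position 6: read '0', 1-count=4 -> q_even (no change)
  Position 7: read '1', 1-count=5 -> q_odd
  Position 8: read '0', 1-count=5 -> q_odd (no change)
Final state: q_odd, total 1s = 5 (odd); the DFA requires an even count -> reject

0


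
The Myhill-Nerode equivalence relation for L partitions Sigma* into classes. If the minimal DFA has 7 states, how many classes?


Myhill-Nerode theorem:
Number of equivalence classes = number of states in minimal DFA
Minimal DFA states = 7
Therefore equivalence classes = 7

7


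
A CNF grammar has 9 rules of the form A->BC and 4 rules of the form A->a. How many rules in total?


CNF allows two rule forms:
  A -> BC (binary): 9 rules
  A -> a (terminal): 4 rules
Total = 9 + 4 = 13

13


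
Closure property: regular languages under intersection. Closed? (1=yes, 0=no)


Regular languages are closed under:
- Union (DFA product construction)
- Intersection (DFA product construction)
- Complement (swap accept/reject states)
- Concatenation (NFA construction)
- Kleene star (NFA construction)
intersection is in this list
Therefore: closed

1


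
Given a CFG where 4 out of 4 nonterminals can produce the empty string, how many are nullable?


Nonterminals: {S, A, B, C}
A nonterminal is nullable if it can derive epsilon
Counting nullable nonterminals: 4
Total nullable = 4

4


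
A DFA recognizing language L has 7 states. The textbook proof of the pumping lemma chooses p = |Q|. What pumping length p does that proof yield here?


Pumping lemma for regular languages (standard proof):
Take p = |Q|, the number of DFA states.
Any string of length >= |Q| passes through |Q|+1 states while reading its first |Q| symbols,
so by pigeonhole some state repeats, giving the loop that can be pumped.
Here |Q| = 7
Therefore the proof uses p = 7

7


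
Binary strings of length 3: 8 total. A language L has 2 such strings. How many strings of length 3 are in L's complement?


Alphabet: {0,1}
String length: 3
Total strings of length 3 = 2^3 = 8
Strings in L = 2
Complement = total - |L|
= 8 - 2
= 6

6


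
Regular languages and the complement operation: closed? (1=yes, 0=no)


Regular languages are closed under all standard operations:
- Union: Yes (product construction)
- Intersection: Yes (product construction)
- Complement: Yes (swap accept/reject)
- Concatenation: Yes (NFA construction)
Operation: complement -> Closed

1


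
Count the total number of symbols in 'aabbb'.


String: 'aabbb'
Counting characters:
  'a' appears 2 time(s)
  'b' appears 3 time(s)
Total length = 2 + 3 = 5

5


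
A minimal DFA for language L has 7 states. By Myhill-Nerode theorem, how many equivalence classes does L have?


Myhill-Nerode theorem:
Number of equivalence classes = number of states in minimal DFA
Minimal DFA states = 7
Therefore equivalence classes = 7

7


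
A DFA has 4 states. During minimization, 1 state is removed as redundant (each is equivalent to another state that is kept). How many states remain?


Original DFA: 4 states
Redundant states removed: 1
Minimized states = original - removed
= 4 - 1
= 3

3


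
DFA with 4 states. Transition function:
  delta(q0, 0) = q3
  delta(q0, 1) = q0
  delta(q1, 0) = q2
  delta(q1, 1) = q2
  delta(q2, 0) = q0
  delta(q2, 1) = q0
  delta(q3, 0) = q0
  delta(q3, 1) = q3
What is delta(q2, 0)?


Looking up transition function:
delta(q2, 0) in the table
Row: q2, Column: 0
Result: q0

q0


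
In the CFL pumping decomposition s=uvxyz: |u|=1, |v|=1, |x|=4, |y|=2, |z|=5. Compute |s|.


|s| = |u| + |v| + |x| + |y| + |z|
= 1 + 1 + 4 + 2 + 5
= 2 + 4 + 7
= 6 + 7
= 13

13


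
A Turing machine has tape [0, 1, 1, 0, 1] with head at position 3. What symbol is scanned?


Tape: [0, 1, 1, 0, 1]
Positions: 0 1 2 3 4
Values:    0 1 1 0 1
Head at position 3
tape[3] = 0

0


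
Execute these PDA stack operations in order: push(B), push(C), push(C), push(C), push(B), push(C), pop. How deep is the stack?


Tracing stack operations:
  push(B) -> stack = [B], depth=1
  push(C) -> stack = [B,C], depth=2
  push(C) -> stack = [B,C,C], depth=3
  push(C) -> stack = [B,C,C,C], depth=4
  push(B) -> stack = [B,C,C,C,B], depth=5
  push(C) -> stack = [B,C,C,C,B,C], depth=6
  pop -> removed C, stack = [B,C,C,C,B], depth=5
Final depth = 5

5


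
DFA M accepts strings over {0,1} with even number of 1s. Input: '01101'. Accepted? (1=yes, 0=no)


DFA has 2 states: q_even (start, accept=yes) and q_odd
Processing string '01101' character by character:
  Position 0: read '0', 1-count=0 -> q_even (no change)
  Position 1: read '1', 1-count=1 -> q_odd
  Position 2: read '1', 1-count=2 -> q_even
  Position 3: read '0', 1-count=2 -> q_even (no change)
  Position 4: read '1', 1-count=3 -> q_odd
Final state: q_odd, total 1s = 3 (odd); the DFA requires an even count -> reject

0


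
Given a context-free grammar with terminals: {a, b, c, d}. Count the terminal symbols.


Terminal symbols: a, b, c, d
Counting each: a (#1), b (#2), c (#3), d (#4)
Total = 4

4


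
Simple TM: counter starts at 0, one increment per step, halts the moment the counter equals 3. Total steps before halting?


Counter starts at 0. Counting sequence:
  Step 1: counter = 1
  Step 2: counter = 2
  Step 3: counter = 3
Counter reached 3 -> halt
Total steps = 3

3


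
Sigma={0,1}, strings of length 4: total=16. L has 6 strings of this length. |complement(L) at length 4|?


Alphabet: {0,1}
String length: 4
Total strings of length 4 = 2^4 = 16
Strings in L = 6
Complement = total - |L|
= 16 - 6
= 10

10


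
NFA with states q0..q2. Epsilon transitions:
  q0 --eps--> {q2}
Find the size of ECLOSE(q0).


Starting from q0
Initialize closure = {q0}
Follow epsilon from q0 -> add q2
Final closure: {q0, q2}
Size = 2

2


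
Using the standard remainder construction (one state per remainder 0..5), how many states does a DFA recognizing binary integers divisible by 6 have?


Divisibility by 6 is tracked via the remainder mod 6: 0, 1, ..., 5
The construction assigns one state to each remainder
Number of remainders = 6

6


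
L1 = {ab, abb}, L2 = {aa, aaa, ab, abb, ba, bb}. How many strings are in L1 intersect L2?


L1 = {ab, abb}
L2 = {aa, aaa, ab, abb, ba, bb}
Checking each string in L1 against L2:
  'ab': in L2? Yes
  'abb': in L2? Yes
Intersection = {ab, abb}
|L1 ∩ L2| = 2

2


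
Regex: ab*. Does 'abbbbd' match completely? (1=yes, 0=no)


Pattern: ab*
String: 'abbbbd'
Pattern requires: exactly one 'a' followed by zero or more 'b's
First char is 'a' -> OK
Rest 'bbbbd': all b's? No
Result: 0

0


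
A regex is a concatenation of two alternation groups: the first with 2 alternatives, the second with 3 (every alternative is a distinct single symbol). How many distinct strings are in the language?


First group: 2 alternatives
Second group: 3 alternatives
Concatenation: each choice from group 1 pairs with each from group 2
Total = 2 x 3 = 6

6


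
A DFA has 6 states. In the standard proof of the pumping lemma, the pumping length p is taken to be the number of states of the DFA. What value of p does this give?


Pumping lemma for regular languages (standard proof):
Take p = |Q|, the number of DFA states.
Any string of length >= |Q| passes through |Q|+1 states while reading its first |Q| symbols,
so by pigeonhole some state repeats, giving the loop that can be pumped.
Here |Q| = 6
Therefore the proof uses p = 6

6


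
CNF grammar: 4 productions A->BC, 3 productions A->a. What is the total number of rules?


CNF allows two rule forms:
  A -> BC (binary): 4 rules
  A -> a (terminal): 3 rules
Total = 4 + 3 = 7

7


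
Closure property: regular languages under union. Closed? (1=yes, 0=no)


Regular languages are closed under:
- Union (DFA product construction)
- Intersection (DFA product construction)
- Complement (swap accept/reject states)
- Concatenation (NFA construction)
- Kleene star (NFA construction)
union is in this list
Therefore: closed

1


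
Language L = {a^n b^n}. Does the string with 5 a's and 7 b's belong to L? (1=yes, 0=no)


Language requires equal numbers of a's and b's
PDA pushes for each 'a', pops for each 'b'
Number of a's = 5
Number of b's = 7
5 != 7 -> Reject

0


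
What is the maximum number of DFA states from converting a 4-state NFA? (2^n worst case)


NFA has 4 states
Subset construction: each DFA state = subset of NFA states
Maximum subsets = 2^4
2^4 = 16

16


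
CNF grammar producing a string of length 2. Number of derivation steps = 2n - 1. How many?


Chomsky Normal Form derivation:
String length n = 2
Each step either:
  - Splits a nonterminal into two (n-1 such steps)
  - Converts a nonterminal to terminal (n such steps)
Total = (n-1) + n = 2n - 1
= 2(2) - 1
= 4 - 1
= 3

3


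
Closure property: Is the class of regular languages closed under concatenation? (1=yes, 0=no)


Regular languages are closed under all standard operations:
- Union: Yes (product construction)
- Intersection: Yes (product construction)
- Complement: Yes (swap accept/reject)
- Concatenation: Yes (NFA construction)
Operation: concatenation -> Closed

1


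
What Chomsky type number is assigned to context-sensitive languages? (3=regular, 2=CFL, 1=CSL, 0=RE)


Chomsky hierarchy levels:
  Type 3: Regular (DFA/NFA/regex)
  Type 2: Context-free (PDA)
  Type 1: Context-sensitive
  Type 0: Recursively enumerable (TM)
'context-sensitive' corresponds to Type 1

1


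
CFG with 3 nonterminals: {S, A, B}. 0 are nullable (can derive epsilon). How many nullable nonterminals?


Nonterminals: {S, A, B}
A nonterminal is nullable if it can derive epsilon
Counting nullable nonterminals: 0
Total nullable = 0

0


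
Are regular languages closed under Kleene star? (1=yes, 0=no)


Regular languages are closed under:
- Union (DFA product construction)
- Intersection (DFA product construction)
- Complement (swap accept/reject states)
- Concatenation (NFA construction)
- Kleene star (NFA construction)
Kleene star is in this list
Therefore: closed

1


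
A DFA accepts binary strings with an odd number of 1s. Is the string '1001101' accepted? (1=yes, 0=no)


DFA has 2 states: q_even (start, accept=no) and q_odd
Processing string '1001101' character by character:
  Position 0: read '1', 1-count=1 -> q_odd
  Position 1: read '0', 1-count=1 -> q_odd (no change)
  Position 2: read '0', 1-count=1 -> q_odd (no change)
  Position 3: read '1', 1-count=2 -> q_even
  Position 4: read '1', 1-count=3 -> q_odd
  Position 5: read '0', 1-count=3 -> q_odd (no change)
  Position 6: read '1', 1-count=4 -> q_even
Final state: q_even, total 1s = 4 (even); the DFA requires an odd count -> reject

0
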